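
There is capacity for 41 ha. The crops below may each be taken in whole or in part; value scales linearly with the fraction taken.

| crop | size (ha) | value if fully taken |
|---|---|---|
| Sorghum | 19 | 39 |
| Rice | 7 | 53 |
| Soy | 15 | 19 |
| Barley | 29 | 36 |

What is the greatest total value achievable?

111

Best value per unit of size first: Rice 53/7≈7.57, Sorghum 39/19≈2.05, Soy 19/15≈1.27, Barley 36/29≈1.24.
Take all of Rice (7 ha, value 53) ; 34 ha left.
All 19 ha of Sorghum fit (value 39) ; 15 remain.
Soy: take in full, 15 ha for value 19 ; 0 left.
Total value = 111.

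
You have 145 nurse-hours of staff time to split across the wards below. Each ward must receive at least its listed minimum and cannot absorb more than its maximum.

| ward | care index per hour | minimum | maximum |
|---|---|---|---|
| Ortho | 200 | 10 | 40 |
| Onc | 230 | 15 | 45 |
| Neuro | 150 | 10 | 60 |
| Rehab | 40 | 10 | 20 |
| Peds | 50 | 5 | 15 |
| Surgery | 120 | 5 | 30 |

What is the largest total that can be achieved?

25600

Meeting every minimum uses 10+15+10+10+5+5 = 55 nurse-hours, leaving 90.
Order the wards by care index per hour: Onc 230 > Ortho 200 > Neuro 150 > Surgery 120 > Peds 50 > Rehab 40.
Give Onc 30 more to hit its cap of 45 → 60 left.
Ortho takes 30 more to reach its cap of 40 → 30 left.
Only 30 left; Neuro takes them to reach 40.
Total = 200×40 + 230×45 + 150×40 + 40×10 + 50×5 + 120×5 = 25600.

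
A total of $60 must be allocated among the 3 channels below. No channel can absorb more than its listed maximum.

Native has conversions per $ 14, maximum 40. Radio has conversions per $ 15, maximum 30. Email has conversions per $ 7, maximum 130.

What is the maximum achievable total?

870

Highest conversions per $ first: Radio 15 > Native 14 > Email 7.
Radio takes 30 to reach its cap of 30 — 30 left.
Native has room for 40 but only 30 remain, so it gets 30.
Total = 14×30 + 15×30 = 870.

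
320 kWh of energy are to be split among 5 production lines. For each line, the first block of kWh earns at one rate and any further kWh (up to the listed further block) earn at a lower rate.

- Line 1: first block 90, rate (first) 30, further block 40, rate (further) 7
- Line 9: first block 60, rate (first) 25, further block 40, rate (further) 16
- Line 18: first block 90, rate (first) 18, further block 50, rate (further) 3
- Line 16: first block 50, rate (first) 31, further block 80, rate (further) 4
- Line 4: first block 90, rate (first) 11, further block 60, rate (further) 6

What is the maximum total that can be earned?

Treat each block as its own option and order by rate: Line 16/T1 31 > Line 1/T1 30 > Line 9/T1 25 > Line 18/T1 18 > Line 9/T2 16 > Line 4/T1 11 > Line 1/T2 7 > Line 4/T2 6 > Line 16/T2 4 > Line 18/T2 3.
Line 16/T1 (31): +50 — 270 left.
Line 1/T1 (30): +90 — 180 left.
Line 9/T1 (25): +60 — 120 left.
Line 18/T1 (18): +90 — 30 left.
Line 9 T2 at 16: only 30 left, fill 30.
Total = 31×50 + 30×90 + 25×60 + 18×90 + 16×30 = 7850.

7850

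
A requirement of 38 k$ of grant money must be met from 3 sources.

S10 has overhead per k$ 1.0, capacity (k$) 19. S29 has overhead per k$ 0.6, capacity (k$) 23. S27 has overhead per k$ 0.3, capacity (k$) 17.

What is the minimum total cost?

17.7

Use sources in increasing cost order.
S27 at 0.3: take all 17 k$ ; 21 still needed.
Take 21 from S29 at 0.6 to finish.
S10: unused.
Cost = 17×0.3 + 21×0.6 = 17.7.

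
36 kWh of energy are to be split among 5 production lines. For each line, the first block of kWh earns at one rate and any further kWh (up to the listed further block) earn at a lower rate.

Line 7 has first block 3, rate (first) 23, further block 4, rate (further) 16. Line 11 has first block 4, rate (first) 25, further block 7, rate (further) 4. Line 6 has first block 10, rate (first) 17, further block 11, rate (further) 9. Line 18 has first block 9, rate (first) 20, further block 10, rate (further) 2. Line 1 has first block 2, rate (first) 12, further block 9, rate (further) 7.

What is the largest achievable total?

Treat each block as its own option and order by rate: Line 11/tier1 25 > Line 7/tier1 23 > Line 18/tier1 20 > Line 6/tier1 17 > Line 7/tier2 16 > Line 1/tier1 12 > Line 6/tier2 9 > Line 1/tier2 7 > Line 11/tier2 4 > Line 18/tier2 2.
Fill Line 11 tier1 block (4 at 25) — 32 left.
Fill Line 7 tier1 block (3 at 23) — 29 left.
Line 18/tier1 (20): +9 — 20 left.
Fill Line 6 tier1 block (10 at 17) — 10 left.
Line 7 tier2 at 16: fill all 4 — 6 left.
Line 1 tier1 at 12: fill all 2 — 4 left.
Line 6/tier2: +4 of 11 at 9; pool empty.
Total = 25×4 + 23×3 + 20×9 + 17×10 + 16×4 + 12×2 + 9×4 = 643.

643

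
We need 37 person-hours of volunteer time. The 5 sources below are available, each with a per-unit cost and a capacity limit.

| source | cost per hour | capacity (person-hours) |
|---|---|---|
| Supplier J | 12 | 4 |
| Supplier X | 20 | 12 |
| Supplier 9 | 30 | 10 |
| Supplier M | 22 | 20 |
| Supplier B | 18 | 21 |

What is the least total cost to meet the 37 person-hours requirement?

Use sources in increasing cost order.
Supplier J (12): use full 4 ; 33 person-hours to go.
Supplier B at 18: take all 21 person-hours ; 12 still needed.
Take 12 from Supplier X at 20 ; need 0 more.
Supplier M, Supplier 9: unused.
Cost = 4×12 + 21×18 + 12×20 = 666.

666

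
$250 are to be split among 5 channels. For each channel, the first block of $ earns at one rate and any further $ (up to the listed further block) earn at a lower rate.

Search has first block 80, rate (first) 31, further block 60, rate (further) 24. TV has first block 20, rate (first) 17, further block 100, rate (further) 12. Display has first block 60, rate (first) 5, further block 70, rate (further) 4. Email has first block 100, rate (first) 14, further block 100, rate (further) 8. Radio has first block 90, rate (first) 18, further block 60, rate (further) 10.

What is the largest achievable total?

Treat each block as its own option and order by rate: Search/first 31 > Search/second 24 > Radio/first 18 > TV/first 17 > Email/first 14 > TV/second 12 > Radio/second 10 > Email/second 8 > Display/first 5 > Display/second 4.
Fill Search first block (80 at 31) — 170 left.
Search second at 24: fill all 60 — 110 left.
Radio/first (18): +90 — 20 left.
Fill TV first block (20 at 17) — 0 left.
Total = 31×80 + 24×60 + 18×90 + 17×20 = 5880.

5880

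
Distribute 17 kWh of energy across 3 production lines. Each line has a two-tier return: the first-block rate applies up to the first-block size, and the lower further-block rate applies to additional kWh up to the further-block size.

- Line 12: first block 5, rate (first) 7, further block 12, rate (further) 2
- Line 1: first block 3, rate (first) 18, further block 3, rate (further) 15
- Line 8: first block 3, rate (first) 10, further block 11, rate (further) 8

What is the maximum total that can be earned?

193

Order all 6 blocks by rate: Line 1/T1 18 > Line 1/T2 15 > Line 8/T1 10 > Line 8/T2 8 > Line 12/T1 7 > Line 12/T2 2.
Line 1/T1 (18): +3 — 14 left.
Line 1 T2 at 15: fill all 3 — 11 left.
Fill Line 8 T1 block (3 at 10) — 8 left.
8 remain; put them into Line 8 T2 at 8.
Total = 18×3 + 15×3 + 10×3 + 8×8 = 193.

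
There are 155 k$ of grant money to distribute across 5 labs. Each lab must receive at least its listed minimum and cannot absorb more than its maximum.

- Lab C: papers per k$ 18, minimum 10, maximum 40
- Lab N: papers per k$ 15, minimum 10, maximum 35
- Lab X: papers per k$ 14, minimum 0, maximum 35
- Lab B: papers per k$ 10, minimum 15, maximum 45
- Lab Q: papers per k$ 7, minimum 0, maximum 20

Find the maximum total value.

Meeting every minimum uses 10+10+0+15+0 = 35 k$, leaving 120.
Highest papers per k$ first: Lab C 18 > Lab N 15 > Lab X 14 > Lab B 10 > Lab Q 7.
Give Lab C 30 more to hit its cap of 40 — 90 left.
Lab N: +25 to 35 (cap) — 65 left.
Lab X takes 35 more to reach its cap of 35 — 30 left.
Lab B takes 30 more to reach its cap of 45 — 0 left.
Total = 18×40 + 15×35 + 14×35 + 10×45 = 2185.

2185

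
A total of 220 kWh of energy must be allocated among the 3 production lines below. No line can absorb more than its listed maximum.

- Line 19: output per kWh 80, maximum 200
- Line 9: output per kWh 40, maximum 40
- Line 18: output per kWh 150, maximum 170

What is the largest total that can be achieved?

Rank by output per kWh: Line 18 150 > Line 19 80 > Line 9 40.
Give Line 18 170 to hit its cap of 170 ; 50 left.
Line 19 has room for 200 but only 50 remain, so it gets 50.
Total = 80×50 + 150×170 = 29500.

29500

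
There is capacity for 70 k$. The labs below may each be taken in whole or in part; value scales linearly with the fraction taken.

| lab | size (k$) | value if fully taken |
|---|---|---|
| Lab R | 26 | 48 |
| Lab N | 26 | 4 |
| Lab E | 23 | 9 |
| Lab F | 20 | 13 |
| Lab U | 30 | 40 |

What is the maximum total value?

Best value per unit of size first: Lab R 48/26≈1.85, Lab U 40/30≈1.33, Lab F 13/20≈0.65, Lab E 9/23≈0.391, Lab N 4/26≈0.154.
Take all of Lab R (26 k$, value 48) — 44 k$ left.
Lab U: take in full, 30 k$ for value 40 — 14 left.
Only 14 k$ remain; take 14/20 of Lab F for value 13×14/20 = 9.1.
Total value = 97.1.

97.1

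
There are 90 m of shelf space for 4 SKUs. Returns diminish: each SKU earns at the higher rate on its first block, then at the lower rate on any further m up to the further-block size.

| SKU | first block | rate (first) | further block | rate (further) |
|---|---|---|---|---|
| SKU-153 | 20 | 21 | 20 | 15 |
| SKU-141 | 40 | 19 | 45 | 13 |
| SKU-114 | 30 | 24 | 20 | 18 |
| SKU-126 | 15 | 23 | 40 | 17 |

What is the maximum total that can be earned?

1960

Order all 8 blocks by rate: SKU-114/T1 24 > SKU-126/T1 23 > SKU-153/T1 21 > SKU-141/T1 19 > SKU-114/T2 18 > SKU-126/T2 17 > SKU-153/T2 15 > SKU-141/T2 13.
SKU-114/T1 (24): +30 → 60 left.
SKU-126/T1 (23): +15 → 45 left.
SKU-153/T1 (21): +20 → 25 left.
SKU-141/T1: +25 of 40 at 19; pool empty.
Total = 24×30 + 23×15 + 21×20 + 19×25 = 1960.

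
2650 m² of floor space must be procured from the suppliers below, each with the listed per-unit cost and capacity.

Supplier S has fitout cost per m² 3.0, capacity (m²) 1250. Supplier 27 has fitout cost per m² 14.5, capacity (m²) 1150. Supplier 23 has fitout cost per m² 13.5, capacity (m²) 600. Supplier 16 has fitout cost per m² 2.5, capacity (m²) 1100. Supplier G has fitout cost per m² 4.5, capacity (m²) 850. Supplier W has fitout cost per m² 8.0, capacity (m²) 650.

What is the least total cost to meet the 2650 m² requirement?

7850

Fill from the cheapest supplier first.
Supplier 16 (2.5): use full 1100 ; 1550 m² to go.
Supplier S at 3.0: take all 1250 m² ; 300 still needed.
Supplier G (4.5): take the remaining 300 ; done.
Supplier W, Supplier 23, Supplier 27: unused.
Cost = 1100×2.5 + 1250×3.0 + 300×4.5 = 7850.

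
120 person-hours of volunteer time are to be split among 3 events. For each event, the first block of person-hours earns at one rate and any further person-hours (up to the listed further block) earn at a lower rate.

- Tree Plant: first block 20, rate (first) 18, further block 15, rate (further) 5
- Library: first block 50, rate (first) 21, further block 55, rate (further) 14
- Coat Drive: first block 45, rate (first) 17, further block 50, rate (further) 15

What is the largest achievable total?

Order all 6 blocks by rate: Library/first 21 > Tree Plant/first 18 > Coat Drive/first 17 > Coat Drive/second 15 > Library/second 14 > Tree Plant/second 5.
Library/first (21): +50 — 70 left.
Tree Plant first at 18: fill all 20 — 50 left.
Coat Drive first at 17: fill all 45 — 5 left.
5 remain; put them into Coat Drive second at 15.
Total = 21×50 + 18×20 + 17×45 + 15×5 = 2250.

2250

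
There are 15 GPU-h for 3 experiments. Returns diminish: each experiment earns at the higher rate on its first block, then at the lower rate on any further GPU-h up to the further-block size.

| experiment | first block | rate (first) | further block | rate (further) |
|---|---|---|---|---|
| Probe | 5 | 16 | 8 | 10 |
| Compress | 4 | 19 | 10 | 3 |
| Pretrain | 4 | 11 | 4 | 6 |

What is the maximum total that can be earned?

Treat each block as its own option and order by rate: Compress/first 19 > Probe/first 16 > Pretrain/first 11 > Probe/second 10 > Pretrain/second 6 > Compress/second 3.
Compress first at 19: fill all 4 ; 11 left.
Fill Probe first block (5 at 16) ; 6 left.
Pretrain first at 11: fill all 4 ; 2 left.
Probe/second: +2 of 8 at 10; pool empty.
Total = 19×4 + 16×5 + 11×4 + 10×2 = 220.

220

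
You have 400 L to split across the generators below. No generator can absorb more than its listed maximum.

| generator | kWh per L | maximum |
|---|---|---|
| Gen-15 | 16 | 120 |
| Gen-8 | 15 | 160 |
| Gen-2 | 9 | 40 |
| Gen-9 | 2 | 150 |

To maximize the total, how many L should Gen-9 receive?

Order the generators by kWh per L: Gen-15 16 > Gen-8 15 > Gen-2 9 > Gen-9 2.
Gen-15 takes 120 to reach its cap of 120 ; 280 left.
Give Gen-8 160 to hit its cap of 160 ; 120 left.
Gen-2: +40 to 40 (cap) ; 80 left.
Only 80 left; Gen-9 takes them to reach 80.

80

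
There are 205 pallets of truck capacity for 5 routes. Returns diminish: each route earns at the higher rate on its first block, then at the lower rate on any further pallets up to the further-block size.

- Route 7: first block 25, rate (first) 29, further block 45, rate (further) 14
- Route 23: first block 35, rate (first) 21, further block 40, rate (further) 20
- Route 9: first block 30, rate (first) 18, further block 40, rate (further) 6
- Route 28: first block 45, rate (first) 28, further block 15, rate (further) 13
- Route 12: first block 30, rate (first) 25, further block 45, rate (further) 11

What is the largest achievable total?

Rank every tier by rate: Route 7/tier1 29 > Route 28/tier1 28 > Route 12/tier1 25 > Route 23/tier1 21 > Route 23/tier2 20 > Route 9/tier1 18 > Route 7/tier2 14 > Route 28/tier2 13 > Route 12/tier2 11 > Route 9/tier2 6.
Route 7/tier1 (29): +25 → 180 left.
Route 28 tier1 at 28: fill all 45 → 135 left.
Route 12 tier1 at 25: fill all 30 → 105 left.
Fill Route 23 tier1 block (35 at 21) → 70 left.
Route 23/tier2 (20): +40 → 30 left.
Fill Route 9 tier1 block (30 at 18) → 0 left.
Total = 29×25 + 28×45 + 25×30 + 21×35 + 20×40 + 18×30 = 4810.

4810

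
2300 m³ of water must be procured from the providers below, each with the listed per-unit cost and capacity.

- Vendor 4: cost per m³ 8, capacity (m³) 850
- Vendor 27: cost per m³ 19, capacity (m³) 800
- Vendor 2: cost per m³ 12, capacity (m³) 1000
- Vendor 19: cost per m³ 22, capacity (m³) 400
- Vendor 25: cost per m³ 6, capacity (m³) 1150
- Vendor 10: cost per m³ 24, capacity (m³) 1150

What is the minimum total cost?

Fill from the cheapest provider first.
Vendor 25 (6): use full 1150 → 1150 m³ to go.
Vendor 4 at 8: take all 850 m³ → 300 still needed.
Take 300 from Vendor 2 at 12 to finish.
Vendor 27, Vendor 19, Vendor 10: unused.
Cost = 1150×6 + 850×8 + 300×12 = 17300.

17300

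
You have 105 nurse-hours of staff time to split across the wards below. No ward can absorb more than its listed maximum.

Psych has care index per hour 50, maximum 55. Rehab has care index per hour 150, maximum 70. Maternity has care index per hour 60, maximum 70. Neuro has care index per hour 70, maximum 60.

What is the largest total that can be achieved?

12950

Rank by care index per hour: Rehab 150 > Neuro 70 > Maternity 60 > Psych 50.
Rehab: +70 to 70 (cap) ; 35 left.
Neuro has room for 60 but only 35 remain, so it gets 35.
Total = 150×70 + 70×35 = 12950.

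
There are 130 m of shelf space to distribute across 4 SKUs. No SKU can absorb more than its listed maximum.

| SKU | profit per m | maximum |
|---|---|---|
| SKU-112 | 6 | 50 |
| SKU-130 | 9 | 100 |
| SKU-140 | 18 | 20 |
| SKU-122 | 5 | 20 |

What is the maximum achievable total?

1320

Order the SKUs by profit per m: SKU-140 18 > SKU-130 9 > SKU-112 6 > SKU-122 5.
SKU-140: +20 to 20 (cap) ; 110 left.
Give SKU-130 100 to hit its cap of 100 ; 10 left.
Only 10 left; SKU-112 takes them to reach 10.
Total = 6×10 + 9×100 + 18×20 = 1320.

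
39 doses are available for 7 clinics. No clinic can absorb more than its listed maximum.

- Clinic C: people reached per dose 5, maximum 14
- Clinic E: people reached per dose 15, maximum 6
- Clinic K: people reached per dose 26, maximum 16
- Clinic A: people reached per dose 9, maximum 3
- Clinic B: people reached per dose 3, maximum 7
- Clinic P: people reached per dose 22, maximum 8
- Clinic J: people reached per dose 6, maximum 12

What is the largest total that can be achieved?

Rank by people reached per dose: Clinic K 26 > Clinic P 22 > Clinic E 15 > Clinic A 9 > Clinic J 6 > Clinic C 5 > Clinic B 3.
Give Clinic K 16 to hit its cap of 16 ; 23 left.
Clinic P: +8 to 8 (cap) ; 15 left.
Give Clinic E 6 to hit its cap of 6 ; 9 left.
Clinic A: +3 to 3 (cap) ; 6 left.
Only 6 left; Clinic J takes them to reach 6.
Total = 15×6 + 26×16 + 9×3 + 22×8 + 6×6 = 745.

745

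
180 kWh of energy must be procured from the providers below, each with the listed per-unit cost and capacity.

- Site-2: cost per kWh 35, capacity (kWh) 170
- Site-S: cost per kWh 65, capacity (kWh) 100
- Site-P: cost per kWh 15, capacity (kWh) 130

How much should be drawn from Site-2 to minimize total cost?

Fill from the cheapest provider first.
Site-P at 15: take all 130 kWh → 50 still needed.
Take 50 from Site-2 at 35 to finish.
Site-S: unused.

50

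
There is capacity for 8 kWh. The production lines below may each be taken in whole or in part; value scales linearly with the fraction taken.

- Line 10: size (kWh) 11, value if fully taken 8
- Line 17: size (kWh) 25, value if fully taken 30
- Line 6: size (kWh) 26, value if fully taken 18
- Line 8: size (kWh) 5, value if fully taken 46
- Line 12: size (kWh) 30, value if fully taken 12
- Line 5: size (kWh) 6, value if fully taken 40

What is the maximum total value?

Sort by value density: Line 8 46/5≈9.2, Line 5 40/6≈6.67, Line 17 30/25≈1.2, Line 10 8/11≈0.727, Line 6 18/26≈0.692, Line 12 12/30≈0.4.
All 5 kWh of Line 8 fit (value 46) — 3 remain.
3 kWh left: a 3/6 share of Line 5 gives 40×3/6 = 20.
Total value = 66.

66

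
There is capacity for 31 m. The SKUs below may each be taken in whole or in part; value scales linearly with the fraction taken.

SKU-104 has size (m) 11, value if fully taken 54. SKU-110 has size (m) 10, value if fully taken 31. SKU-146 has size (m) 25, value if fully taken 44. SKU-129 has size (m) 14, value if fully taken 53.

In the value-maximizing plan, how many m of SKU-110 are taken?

Sort by value density: SKU-104 54/11≈4.91, SKU-129 53/14≈3.79, SKU-110 31/10≈3.1, SKU-146 44/25≈1.76.
Take all of SKU-104 (11 m, value 54) ; 20 m left.
SKU-129: take in full, 14 m for value 53 ; 6 left.
Fill the last 6 m with part of SKU-110: 6/10 of it earns 18.6.

6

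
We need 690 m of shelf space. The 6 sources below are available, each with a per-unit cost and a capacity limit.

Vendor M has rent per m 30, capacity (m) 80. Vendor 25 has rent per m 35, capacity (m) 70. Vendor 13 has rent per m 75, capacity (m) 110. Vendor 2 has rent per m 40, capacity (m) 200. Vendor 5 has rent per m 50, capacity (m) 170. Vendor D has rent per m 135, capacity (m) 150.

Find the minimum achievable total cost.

Cheapest first:
Vendor M at 30: take all 80 m ; 610 still needed.
Vendor 25 at 35: take all 70 m ; 540 still needed.
Vendor 2 (40): use full 200 ; 340 m to go.
Take 170 from Vendor 5 at 50 ; need 170 more.
Vendor 13 at 75: take all 110 m ; 60 still needed.
Vendor D (135): take the remaining 60 ; done.
Cost = 80×30 + 70×35 + 200×40 + 170×50 + 110×75 + 60×135 = 37700.

37700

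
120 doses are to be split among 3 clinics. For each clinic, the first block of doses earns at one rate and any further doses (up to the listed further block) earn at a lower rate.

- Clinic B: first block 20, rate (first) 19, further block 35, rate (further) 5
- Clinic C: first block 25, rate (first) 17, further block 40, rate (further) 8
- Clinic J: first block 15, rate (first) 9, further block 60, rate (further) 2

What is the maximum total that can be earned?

1360

Treat each block as its own option and order by rate: Clinic B/T1 19 > Clinic C/T1 17 > Clinic J/T1 9 > Clinic C/T2 8 > Clinic B/T2 5 > Clinic J/T2 2.
Clinic B T1 at 19: fill all 20 → 100 left.
Clinic C T1 at 17: fill all 25 → 75 left.
Fill Clinic J T1 block (15 at 9) → 60 left.
Clinic C T2 at 8: fill all 40 → 20 left.
Clinic B T2 at 5: only 20 left, fill 20.
Total = 19×20 + 17×25 + 9×15 + 8×40 + 5×20 = 1360.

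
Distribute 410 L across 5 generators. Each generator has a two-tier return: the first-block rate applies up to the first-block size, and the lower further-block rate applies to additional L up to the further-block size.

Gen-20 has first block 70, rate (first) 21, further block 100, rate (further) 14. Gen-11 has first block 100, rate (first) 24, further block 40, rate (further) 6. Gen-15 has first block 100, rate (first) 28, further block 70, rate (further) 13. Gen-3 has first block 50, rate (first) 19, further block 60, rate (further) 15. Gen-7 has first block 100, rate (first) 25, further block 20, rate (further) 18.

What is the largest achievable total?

9930

Treat each block as its own option and order by rate: Gen-15/tier1 28 > Gen-7/tier1 25 > Gen-11/tier1 24 > Gen-20/tier1 21 > Gen-3/tier1 19 > Gen-7/tier2 18 > Gen-3/tier2 15 > Gen-20/tier2 14 > Gen-15/tier2 13 > Gen-11/tier2 6.
Fill Gen-15 tier1 block (100 at 28) — 310 left.
Gen-7/tier1 (25): +100 — 210 left.
Gen-11/tier1 (24): +100 — 110 left.
Gen-20/tier1 (21): +70 — 40 left.
Gen-3 tier1 at 19: only 40 left, fill 40.
Total = 28×100 + 25×100 + 24×100 + 21×70 + 19×40 = 9930.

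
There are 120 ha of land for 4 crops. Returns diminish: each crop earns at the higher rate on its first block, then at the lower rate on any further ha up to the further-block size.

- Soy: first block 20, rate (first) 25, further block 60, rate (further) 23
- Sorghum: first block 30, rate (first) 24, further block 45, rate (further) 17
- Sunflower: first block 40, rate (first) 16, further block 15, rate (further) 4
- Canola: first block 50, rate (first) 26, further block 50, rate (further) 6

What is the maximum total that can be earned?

2980

Rank every tier by rate: Canola/first 26 > Soy/first 25 > Sorghum/first 24 > Soy/second 23 > Sorghum/second 17 > Sunflower/first 16 > Canola/second 6 > Sunflower/second 4.
Fill Canola first block (50 at 26) — 70 left.
Soy/first (25): +20 — 50 left.
Fill Sorghum first block (30 at 24) — 20 left.
Soy second at 23: only 20 left, fill 20.
Total = 26×50 + 25×20 + 24×30 + 23×20 = 2980.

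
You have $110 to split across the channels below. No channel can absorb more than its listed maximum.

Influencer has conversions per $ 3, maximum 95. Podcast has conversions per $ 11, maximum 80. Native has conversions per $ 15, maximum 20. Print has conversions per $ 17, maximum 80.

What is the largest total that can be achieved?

1770

Highest conversions per $ first: Print 17 > Native 15 > Podcast 11 > Influencer 3.
Print takes 80 to reach its cap of 80 → 30 left.
Native: +20 to 20 (cap) → 10 left.
Podcast: +10 (room for 80) → 10. Pool exhausted.
Total = 11×10 + 15×20 + 17×80 = 1770.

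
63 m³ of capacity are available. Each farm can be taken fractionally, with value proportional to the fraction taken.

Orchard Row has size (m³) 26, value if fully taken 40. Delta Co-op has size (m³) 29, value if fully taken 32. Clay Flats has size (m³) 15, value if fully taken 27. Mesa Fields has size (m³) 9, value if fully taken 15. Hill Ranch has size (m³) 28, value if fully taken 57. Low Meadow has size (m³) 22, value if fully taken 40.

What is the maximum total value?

120.4

Rank by value-to-size ratio: Hill Ranch 57/28≈2.04, Low Meadow 40/22≈1.82, Clay Flats 27/15≈1.8, Mesa Fields 15/9≈1.67, Orchard Row 40/26≈1.54, Delta Co-op 32/29≈1.1.
All 28 m³ of Hill Ranch fit (value 57) → 35 remain.
Low Meadow: take in full, 22 m³ for value 40 → 13 left.
Fill the last 13 m³ with part of Clay Flats: 13/15 of it earns 23.4.
Total value = 120.4.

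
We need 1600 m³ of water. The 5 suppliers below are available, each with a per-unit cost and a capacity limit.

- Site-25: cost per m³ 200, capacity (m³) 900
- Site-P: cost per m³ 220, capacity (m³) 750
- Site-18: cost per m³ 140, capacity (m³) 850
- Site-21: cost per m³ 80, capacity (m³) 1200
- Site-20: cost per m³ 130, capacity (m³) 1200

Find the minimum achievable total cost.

148000

Fill from the cheapest supplier first.
Take 1200 from Site-21 at 80 — need 400 more.
Site-20 at 130: take 400 of its 1200 — requirement met.
Site-18, Site-25, Site-P: unused.
Cost = 1200×80 + 400×130 = 148000.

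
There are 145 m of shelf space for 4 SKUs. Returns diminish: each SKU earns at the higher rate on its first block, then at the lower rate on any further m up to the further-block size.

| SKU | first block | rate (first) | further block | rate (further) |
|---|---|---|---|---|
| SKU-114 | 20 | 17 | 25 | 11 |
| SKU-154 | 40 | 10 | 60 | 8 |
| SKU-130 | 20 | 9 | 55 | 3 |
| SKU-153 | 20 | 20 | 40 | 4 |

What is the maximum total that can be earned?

1755

Rank every tier by rate: SKU-153/T1 20 > SKU-114/T1 17 > SKU-114/T2 11 > SKU-154/T1 10 > SKU-130/T1 9 > SKU-154/T2 8 > SKU-153/T2 4 > SKU-130/T2 3.
SKU-153 T1 at 20: fill all 20 ; 125 left.
SKU-114/T1 (17): +20 ; 105 left.
Fill SKU-114 T2 block (25 at 11) ; 80 left.
Fill SKU-154 T1 block (40 at 10) ; 40 left.
SKU-130 T1 at 9: fill all 20 ; 20 left.
SKU-154/T2: +20 of 60 at 8; pool empty.
Total = 20×20 + 17×20 + 11×25 + 10×40 + 9×20 + 8×20 = 1755.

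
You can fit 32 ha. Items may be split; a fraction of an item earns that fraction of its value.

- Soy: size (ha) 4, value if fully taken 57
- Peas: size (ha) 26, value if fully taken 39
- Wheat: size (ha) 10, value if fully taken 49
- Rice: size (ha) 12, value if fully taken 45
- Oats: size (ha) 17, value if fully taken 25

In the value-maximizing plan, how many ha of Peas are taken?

6

Sort by value density: Soy 57/4≈14.2, Wheat 49/10≈4.9, Rice 45/12≈3.75, Peas 39/26≈1.5, Oats 25/17≈1.47.
All 4 ha of Soy fit (value 57) ; 28 remain.
Wheat: take in full, 10 ha for value 49 ; 18 left.
Take all of Rice (12 ha, value 45) ; 6 ha left.
Fill the last 6 ha with part of Peas: 6/26 of it earns 9.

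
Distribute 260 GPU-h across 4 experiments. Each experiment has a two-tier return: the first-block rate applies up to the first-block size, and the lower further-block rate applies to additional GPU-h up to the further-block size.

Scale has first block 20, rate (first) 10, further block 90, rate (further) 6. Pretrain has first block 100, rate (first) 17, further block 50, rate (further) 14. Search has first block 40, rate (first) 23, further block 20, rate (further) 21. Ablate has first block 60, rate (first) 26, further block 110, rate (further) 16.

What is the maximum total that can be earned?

Rank every tier by rate: Ablate/T1 26 > Search/T1 23 > Search/T2 21 > Pretrain/T1 17 > Ablate/T2 16 > Pretrain/T2 14 > Scale/T1 10 > Scale/T2 6.
Ablate T1 at 26: fill all 60 ; 200 left.
Search/T1 (23): +40 ; 160 left.
Search T2 at 21: fill all 20 ; 140 left.
Pretrain T1 at 17: fill all 100 ; 40 left.
Ablate T2 at 16: only 40 left, fill 40.
Total = 26×60 + 23×40 + 21×20 + 17×100 + 16×40 = 5240.

5240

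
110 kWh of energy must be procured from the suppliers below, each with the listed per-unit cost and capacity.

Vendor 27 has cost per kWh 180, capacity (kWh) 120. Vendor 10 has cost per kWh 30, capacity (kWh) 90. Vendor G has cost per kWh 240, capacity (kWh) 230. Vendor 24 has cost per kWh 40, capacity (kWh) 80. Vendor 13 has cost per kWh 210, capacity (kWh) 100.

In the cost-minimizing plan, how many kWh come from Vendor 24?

Fill from the cheapest supplier first.
Take 90 from Vendor 10 at 30 — need 20 more.
Vendor 24 at 40: take 20 of its 80 — requirement met.
Vendor 27, Vendor 13, Vendor G: unused.

20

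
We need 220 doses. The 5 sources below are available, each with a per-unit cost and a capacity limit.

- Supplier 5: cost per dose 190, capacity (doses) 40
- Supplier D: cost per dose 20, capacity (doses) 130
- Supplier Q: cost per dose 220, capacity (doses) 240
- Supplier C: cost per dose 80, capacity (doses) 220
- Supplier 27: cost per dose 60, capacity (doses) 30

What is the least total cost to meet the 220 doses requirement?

9200

Use sources in increasing cost order.
Supplier D (20): use full 130 — 90 doses to go.
Supplier 27 at 60: take all 30 doses — 60 still needed.
Supplier C (80): take the remaining 60 — done.
Supplier 5, Supplier Q: unused.
Cost = 130×20 + 30×60 + 60×80 = 9200.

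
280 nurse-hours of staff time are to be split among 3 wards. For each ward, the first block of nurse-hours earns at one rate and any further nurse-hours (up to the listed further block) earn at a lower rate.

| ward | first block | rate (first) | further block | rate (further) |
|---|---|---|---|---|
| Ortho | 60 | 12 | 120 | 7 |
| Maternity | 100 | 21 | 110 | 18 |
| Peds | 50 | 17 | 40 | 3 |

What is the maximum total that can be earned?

5170

Treat each block as its own option and order by rate: Maternity/T1 21 > Maternity/T2 18 > Peds/T1 17 > Ortho/T1 12 > Ortho/T2 7 > Peds/T2 3.
Maternity/T1 (21): +100 → 180 left.
Maternity/T2 (18): +110 → 70 left.
Peds T1 at 17: fill all 50 → 20 left.
20 remain; put them into Ortho T1 at 12.
Total = 21×100 + 18×110 + 17×50 + 12×20 = 5170.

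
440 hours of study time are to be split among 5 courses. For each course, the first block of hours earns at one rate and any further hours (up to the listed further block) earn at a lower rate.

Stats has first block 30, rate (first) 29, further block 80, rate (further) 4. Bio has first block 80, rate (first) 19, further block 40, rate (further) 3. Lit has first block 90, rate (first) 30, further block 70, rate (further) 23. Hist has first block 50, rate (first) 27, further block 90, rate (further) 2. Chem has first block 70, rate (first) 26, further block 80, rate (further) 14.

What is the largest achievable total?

10570

Rank every tier by rate: Lit/first 30 > Stats/first 29 > Hist/first 27 > Chem/first 26 > Lit/second 23 > Bio/first 19 > Chem/second 14 > Stats/second 4 > Bio/second 3 > Hist/second 2.
Lit first at 30: fill all 90 → 350 left.
Stats/first (29): +30 → 320 left.
Hist/first (27): +50 → 270 left.
Chem/first (26): +70 → 200 left.
Lit/second (23): +70 → 130 left.
Bio first at 19: fill all 80 → 50 left.
Chem second at 14: only 50 left, fill 50.
Total = 30×90 + 29×30 + 27×50 + 26×70 + 23×70 + 19×80 + 14×50 = 10570.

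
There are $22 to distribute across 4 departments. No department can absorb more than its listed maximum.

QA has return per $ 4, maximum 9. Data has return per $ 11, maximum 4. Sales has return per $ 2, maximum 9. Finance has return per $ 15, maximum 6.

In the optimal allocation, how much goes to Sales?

Rank by return per $: Finance 15 > Data 11 > QA 4 > Sales 2.
Give Finance 6 to hit its cap of 6 → 16 left.
Data: +4 to 4 (cap) → 12 left.
QA takes 9 to reach its cap of 9 → 3 left.
Sales: +3 (room for 9) → 3. Pool exhausted.

3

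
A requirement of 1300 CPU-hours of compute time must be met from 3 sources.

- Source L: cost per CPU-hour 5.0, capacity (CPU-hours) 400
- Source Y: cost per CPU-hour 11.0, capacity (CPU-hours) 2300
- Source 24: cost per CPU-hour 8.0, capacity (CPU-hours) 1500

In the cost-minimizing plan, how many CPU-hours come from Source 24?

900

Cheapest first:
Source L (5.0): use full 400 — 900 CPU-hours to go.
Source 24 (8.0): take the remaining 900 — done.
Source Y: unused.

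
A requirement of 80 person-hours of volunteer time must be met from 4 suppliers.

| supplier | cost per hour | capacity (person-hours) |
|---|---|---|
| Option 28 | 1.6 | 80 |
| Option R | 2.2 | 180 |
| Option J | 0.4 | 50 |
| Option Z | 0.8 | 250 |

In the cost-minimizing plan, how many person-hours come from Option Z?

Fill from the cheapest supplier first.
Option J (0.4): use full 50 — 30 person-hours to go.
Take 30 from Option Z at 0.8 to finish.
Option 28, Option R: unused.

30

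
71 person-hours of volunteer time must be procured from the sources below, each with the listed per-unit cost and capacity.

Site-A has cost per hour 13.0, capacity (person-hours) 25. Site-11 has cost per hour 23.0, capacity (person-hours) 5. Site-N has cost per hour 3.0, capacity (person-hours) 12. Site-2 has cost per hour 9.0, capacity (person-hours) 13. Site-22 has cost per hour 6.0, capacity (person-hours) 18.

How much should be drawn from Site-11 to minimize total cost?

Use sources in increasing cost order.
Take 12 from Site-N at 3.0 → need 59 more.
Take 18 from Site-22 at 6.0 → need 41 more.
Site-2 (9.0): use full 13 → 28 person-hours to go.
Take 25 from Site-A at 13.0 → need 3 more.
Take 3 from Site-11 at 23.0 to finish.

3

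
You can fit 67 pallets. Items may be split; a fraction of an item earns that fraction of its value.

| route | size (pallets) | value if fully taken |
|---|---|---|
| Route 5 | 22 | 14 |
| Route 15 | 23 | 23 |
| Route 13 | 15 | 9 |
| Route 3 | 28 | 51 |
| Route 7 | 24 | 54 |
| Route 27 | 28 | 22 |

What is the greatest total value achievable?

Best value per unit of size first: Route 7 54/24≈2.25, Route 3 51/28≈1.82, Route 15 23/23≈1, Route 27 22/28≈0.786, Route 5 14/22≈0.636, Route 13 9/15≈0.6.
All 24 pallets of Route 7 fit (value 54) — 43 remain.
Route 3: take in full, 28 pallets for value 51 — 15 left.
Only 15 pallets remain; take 15/23 of Route 15 for value 23×15/23 = 15.
Total value = 120.

120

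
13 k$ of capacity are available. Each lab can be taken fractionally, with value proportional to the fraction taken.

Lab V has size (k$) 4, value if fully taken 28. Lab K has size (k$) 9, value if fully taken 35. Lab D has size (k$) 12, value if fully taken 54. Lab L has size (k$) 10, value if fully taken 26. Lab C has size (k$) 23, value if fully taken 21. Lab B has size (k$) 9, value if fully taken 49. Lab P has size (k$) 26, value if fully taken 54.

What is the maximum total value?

Sort by value density: Lab V 28/4≈7, Lab B 49/9≈5.44, Lab D 54/12≈4.5, Lab K 35/9≈3.89, Lab L 26/10≈2.6, Lab P 54/26≈2.08, Lab C 21/23≈0.913.
Lab V: take in full, 4 k$ for value 28 → 9 left.
All 9 k$ of Lab B fit (value 49) → 0 remain.
Total value = 77.

77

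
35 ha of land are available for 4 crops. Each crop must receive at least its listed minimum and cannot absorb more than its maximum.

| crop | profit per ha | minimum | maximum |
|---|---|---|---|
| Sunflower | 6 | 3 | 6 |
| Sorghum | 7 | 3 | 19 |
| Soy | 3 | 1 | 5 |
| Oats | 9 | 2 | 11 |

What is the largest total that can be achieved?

259

Meeting every minimum uses 3+3+1+2 = 9 ha, leaving 26.
Highest profit per ha first: Oats 9 > Sorghum 7 > Sunflower 6 > Soy 3.
Oats takes 9 more to reach its cap of 11 — 17 left.
Sorghum: +16 to 19 (cap) — 1 left.
Only 1 left; Sunflower takes them to reach 4.
Total = 6×4 + 7×19 + 3×1 + 9×11 = 259.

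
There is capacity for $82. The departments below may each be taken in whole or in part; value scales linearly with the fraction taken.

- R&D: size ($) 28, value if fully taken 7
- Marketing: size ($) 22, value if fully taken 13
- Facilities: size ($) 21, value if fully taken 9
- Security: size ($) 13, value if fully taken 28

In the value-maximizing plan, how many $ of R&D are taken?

Sort by value density: Security 28/13≈2.15, Marketing 13/22≈0.591, Facilities 9/21≈0.429, R&D 7/28≈0.25.
Take all of Security (13 $, value 28) → 69 $ left.
Take all of Marketing (22 $, value 13) → 47 $ left.
All 21 $ of Facilities fit (value 9) → 26 remain.
Fill the last 26 $ with part of R&D: 26/28 of it earns 6.5.

26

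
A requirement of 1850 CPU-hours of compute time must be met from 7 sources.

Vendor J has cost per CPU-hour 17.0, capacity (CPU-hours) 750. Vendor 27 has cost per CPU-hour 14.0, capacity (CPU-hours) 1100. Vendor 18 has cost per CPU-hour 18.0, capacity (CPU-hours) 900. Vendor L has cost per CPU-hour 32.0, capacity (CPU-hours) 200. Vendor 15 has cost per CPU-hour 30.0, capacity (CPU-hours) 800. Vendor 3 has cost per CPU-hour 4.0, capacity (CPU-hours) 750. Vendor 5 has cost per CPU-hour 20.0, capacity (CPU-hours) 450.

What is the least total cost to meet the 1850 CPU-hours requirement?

18400

Cheapest first:
Vendor 3 at 4.0: take all 750 CPU-hours — 1100 still needed.
Vendor 27 (14.0): use full 1100 — 0 CPU-hours to go.
Vendor J, Vendor 18, Vendor 5, Vendor 15, Vendor L: unused.
Cost = 750×4.0 + 1100×14.0 = 18400.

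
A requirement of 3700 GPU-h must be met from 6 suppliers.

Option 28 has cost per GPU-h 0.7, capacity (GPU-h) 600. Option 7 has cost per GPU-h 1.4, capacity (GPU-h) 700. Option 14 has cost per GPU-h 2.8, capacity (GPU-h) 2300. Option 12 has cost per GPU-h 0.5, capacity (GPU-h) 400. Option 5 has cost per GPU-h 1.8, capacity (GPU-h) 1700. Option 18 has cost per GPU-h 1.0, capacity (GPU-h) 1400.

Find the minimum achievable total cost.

Fill from the cheapest supplier first.
Take 400 from Option 12 at 0.5 ; need 3300 more.
Take 600 from Option 28 at 0.7 ; need 2700 more.
Take 1400 from Option 18 at 1.0 ; need 1300 more.
Take 700 from Option 7 at 1.4 ; need 600 more.
Take 600 from Option 5 at 1.8 to finish.
Option 14: unused.
Cost = 400×0.5 + 600×0.7 + 1400×1.0 + 700×1.4 + 600×1.8 = 4080.

4080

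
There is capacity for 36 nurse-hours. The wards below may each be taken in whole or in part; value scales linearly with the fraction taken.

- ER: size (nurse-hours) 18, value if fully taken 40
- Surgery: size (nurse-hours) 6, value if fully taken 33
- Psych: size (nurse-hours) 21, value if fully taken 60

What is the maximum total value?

113

Rank by value-to-size ratio: Surgery 33/6≈5.5, Psych 60/21≈2.86, ER 40/18≈2.22.
Surgery: take in full, 6 nurse-hours for value 33 → 30 left.
Psych: take in full, 21 nurse-hours for value 60 → 9 left.
Fill the last 9 nurse-hours with part of ER: 9/18 of it earns 20.
Total value = 113.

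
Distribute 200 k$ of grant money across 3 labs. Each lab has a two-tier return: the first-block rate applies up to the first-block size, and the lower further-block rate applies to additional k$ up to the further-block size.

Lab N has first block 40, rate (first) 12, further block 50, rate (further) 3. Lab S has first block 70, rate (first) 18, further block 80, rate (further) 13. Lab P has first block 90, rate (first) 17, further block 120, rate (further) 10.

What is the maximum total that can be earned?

Treat each block as its own option and order by rate: Lab S/first 18 > Lab P/first 17 > Lab S/second 13 > Lab N/first 12 > Lab P/second 10 > Lab N/second 3.
Lab S/first (18): +70 → 130 left.
Lab P first at 17: fill all 90 → 40 left.
40 remain; put them into Lab S second at 13.
Total = 18×70 + 17×90 + 13×40 = 3310.

3310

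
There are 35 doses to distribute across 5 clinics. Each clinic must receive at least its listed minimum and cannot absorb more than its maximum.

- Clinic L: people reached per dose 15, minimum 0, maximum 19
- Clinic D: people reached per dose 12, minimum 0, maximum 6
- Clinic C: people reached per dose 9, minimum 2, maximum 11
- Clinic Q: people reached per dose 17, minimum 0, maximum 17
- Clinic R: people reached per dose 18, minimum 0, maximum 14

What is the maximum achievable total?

Meeting every minimum uses 0+0+2+0+0 = 2 doses, leaving 33.
Rank by people reached per dose: Clinic R 18 > Clinic Q 17 > Clinic L 15 > Clinic D 12 > Clinic C 9.
Clinic R: +14 to 14 (cap) ; 19 left.
Clinic Q: +17 to 17 (cap) ; 2 left.
Only 2 left; Clinic L takes them to reach 2.
Total = 15×2 + 9×2 + 17×17 + 18×14 = 589.

589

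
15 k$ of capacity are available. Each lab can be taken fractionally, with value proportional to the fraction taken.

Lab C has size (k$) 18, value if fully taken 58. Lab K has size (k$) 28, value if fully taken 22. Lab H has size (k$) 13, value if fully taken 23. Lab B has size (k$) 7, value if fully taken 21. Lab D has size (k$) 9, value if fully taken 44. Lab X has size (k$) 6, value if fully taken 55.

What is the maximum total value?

99

Rank by value-to-size ratio: Lab X 55/6≈9.17, Lab D 44/9≈4.89, Lab C 58/18≈3.22, Lab B 21/7≈3, Lab H 23/13≈1.77, Lab K 22/28≈0.786.
All 6 k$ of Lab X fit (value 55) → 9 remain.
Take all of Lab D (9 k$, value 44) → 0 k$ left.
Total value = 99.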